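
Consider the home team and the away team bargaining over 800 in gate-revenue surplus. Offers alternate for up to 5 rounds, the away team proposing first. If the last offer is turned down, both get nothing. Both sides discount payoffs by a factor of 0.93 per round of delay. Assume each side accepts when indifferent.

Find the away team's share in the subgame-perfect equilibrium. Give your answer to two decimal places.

702.88

By backward induction:
Round 5 (the away team proposes): the home team will accept anything ≥ 0, so the away team offers 0 and keeps 800.
Round 4 (the home team proposes): the away team can get 800 next round, worth 0.93 × 800 = 744 now, so the home team offers 744, keeping 56.
Round 3 (the away team proposes): the home team can get 56 next round, worth 0.93 × 56 = 52.08 now; the away team offers that and keeps 747.92.
Round 2 (the home team proposes): the away team can get 747.92 next round, worth 0.93 × 747.92 = 695.5656 now. The home team offers 695.5656 and keeps 800 − 695.5656 = 104.4344.
Round 1 (the away team proposes): the home team can get 104.4344 next round, worth 0.93 × 104.4344 = 97.123992 now, so the away team offers 97.123992, keeping 702.876008.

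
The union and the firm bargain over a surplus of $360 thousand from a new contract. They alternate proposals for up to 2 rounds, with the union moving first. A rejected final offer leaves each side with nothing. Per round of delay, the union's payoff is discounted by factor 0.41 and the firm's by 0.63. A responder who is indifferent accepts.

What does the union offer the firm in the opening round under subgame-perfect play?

226.8

Round 2 (the firm proposes): the union will accept anything ≥ 0, so the firm offers 0 and keeps 360.
Round 1 (the union proposes): the firm can get 360 next round, worth 0.63 × 360 = 226.8 now, so the union offers 226.8, keeping 133.2.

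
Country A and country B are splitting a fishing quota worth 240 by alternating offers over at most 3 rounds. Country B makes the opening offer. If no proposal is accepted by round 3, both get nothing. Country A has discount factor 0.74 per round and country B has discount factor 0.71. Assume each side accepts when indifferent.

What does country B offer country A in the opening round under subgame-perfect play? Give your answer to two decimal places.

Round 3 (country B proposes): country A will accept anything ≥ 0, so country B offers 0 and keeps 240.
Round 2 (country A proposes): country B can get 240 next round, worth 0.71 × 240 = 170.4 now, so country A offers 170.4, keeping 69.6.
Round 1 (country B proposes): country A can get 69.6 next round, worth 0.74 × 69.6 = 51.504 now. Country B offers 51.504 and keeps 240 − 51.504 = 188.496.

51.50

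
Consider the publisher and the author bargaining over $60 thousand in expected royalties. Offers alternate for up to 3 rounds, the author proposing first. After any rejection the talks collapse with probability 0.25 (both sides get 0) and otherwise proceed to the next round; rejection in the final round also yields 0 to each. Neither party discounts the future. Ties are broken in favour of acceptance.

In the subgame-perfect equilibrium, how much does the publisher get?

By backward induction:
Round 3 (the author proposes): rejection yields 0 for the publisher; the author offers 0 and keeps 60.
Round 2 (the publisher proposes): rejecting gives the author an expected 0.75 × 60 = 45, so the publisher offers 45, keeping 15.
Round 1 (the author proposes): rejecting gives the publisher an expected 0.75 × 15 = 11.25. The author offers 11.25 and keeps 60 − 11.25 = 48.75.

11.25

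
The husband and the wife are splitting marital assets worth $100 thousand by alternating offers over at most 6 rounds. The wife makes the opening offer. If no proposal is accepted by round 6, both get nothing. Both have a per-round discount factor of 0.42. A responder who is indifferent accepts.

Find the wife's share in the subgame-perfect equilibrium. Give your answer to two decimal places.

70.04

Round 6 (the husband proposes): the wife will accept anything ≥ 0, so the husband offers 0 and keeps 100.
Round 5 (the wife proposes): the husband can get 100 next round, worth 0.42 × 100 = 42 now. The wife offers 42 and keeps 100 − 42 = 58.
Round 4 (the husband proposes): the wife can get 58 next round, worth 0.42 × 58 = 24.36 now, so the husband offers 24.36, keeping 75.64.
Round 3 (the wife proposes): the husband can get 75.64 next round, worth 0.42 × 75.64 = 31.7688 now, so the wife offers 31.7688, keeping 68.2312.
Round 2 (the husband proposes): the wife can get 68.2312 next round, worth 0.42 × 68.2312 = 28.657104 now. The husband offers 28.657104 and keeps 100 − 28.657104 = 71.342896.
Round 1 (the wife proposes): the husband can get 71.342896 next round, worth 0.42 × 71.342896 = 29.96401632 now; the wife offers that and keeps 70.03598368.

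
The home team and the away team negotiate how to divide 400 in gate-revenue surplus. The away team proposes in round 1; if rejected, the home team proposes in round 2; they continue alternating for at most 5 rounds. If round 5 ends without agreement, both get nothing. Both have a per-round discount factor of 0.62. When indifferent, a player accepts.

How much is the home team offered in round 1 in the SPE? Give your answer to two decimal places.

Round 5 (the away team proposes): rejection yields 0 for the home team; the away team offers 0 and keeps 400.
Round 4 (the home team proposes): the away team can get 400 next round, worth 0.62 × 400 = 248 now. The home team offers 248 and keeps 400 − 248 = 152.
Round 3 (the away team proposes): the home team can get 152 next round, worth 0.62 × 152 = 94.24 now. The away team offers 94.24 and keeps 400 − 94.24 = 305.76.
Round 2 (the home team proposes): the away team can get 305.76 next round, worth 0.62 × 305.76 = 189.5712 now, so the home team offers 189.5712, keeping 210.4288.
Round 1 (the away team proposes): the home team can get 210.4288 next round, worth 0.62 × 210.4288 = 130.465856 now. The away team offers 130.465856 and keeps 400 − 130.465856 = 269.534144.

130.47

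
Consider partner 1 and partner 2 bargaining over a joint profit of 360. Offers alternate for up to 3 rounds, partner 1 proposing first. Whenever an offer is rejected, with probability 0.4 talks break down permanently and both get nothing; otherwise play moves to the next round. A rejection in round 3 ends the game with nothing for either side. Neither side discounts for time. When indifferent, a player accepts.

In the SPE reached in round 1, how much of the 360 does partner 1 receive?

273.6

Round 3 (partner 1 proposes): rejection yields 0 for partner 2; partner 1 offers 0 and keeps 360.
Round 2 (partner 2 proposes): rejecting gives partner 1 an expected 0.6 × 360 = 216. Partner 2 offers 216 and keeps 360 − 216 = 144.
Round 1 (partner 1 proposes): rejecting gives partner 2 an expected 0.6 × 144 = 86.4, so partner 1 offers 86.4, keeping 273.6.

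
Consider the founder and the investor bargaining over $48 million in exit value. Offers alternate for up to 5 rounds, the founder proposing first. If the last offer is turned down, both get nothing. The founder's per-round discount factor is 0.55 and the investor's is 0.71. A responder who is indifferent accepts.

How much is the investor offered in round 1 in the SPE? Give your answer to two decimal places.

Round 5 (the founder proposes): rejection yields 0 for the investor; the founder offers 0 and keeps 48.
Round 4 (the investor proposes): the founder can get 48 next round, worth 0.55 × 48 = 26.4 now, so the investor offers 26.4, keeping 21.6.
Round 3 (the founder proposes): the investor can get 21.6 next round, worth 0.71 × 21.6 = 15.336 now. The founder offers 15.336 and keeps 48 − 15.336 = 32.664.
Round 2 (the investor proposes): the founder can get 32.664 next round, worth 0.55 × 32.664 = 17.9652 now. The investor offers 17.9652 and keeps 48 − 17.9652 = 30.0348.
Round 1 (the founder proposes): the investor can get 30.0348 next round, worth 0.71 × 30.0348 = 21.324708 now. The founder offers 21.324708 and keeps 48 − 21.324708 = 26.675292.

21.32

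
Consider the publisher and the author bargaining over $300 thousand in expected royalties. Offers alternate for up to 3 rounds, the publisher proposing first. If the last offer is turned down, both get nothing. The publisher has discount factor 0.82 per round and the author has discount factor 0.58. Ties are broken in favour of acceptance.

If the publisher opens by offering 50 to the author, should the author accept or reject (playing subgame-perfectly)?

Work out the author's continuation value if the offer is rejected.
Round 3 (the publisher proposes): rejection yields 0 for the author; the publisher offers 0 and keeps 300.
Round 2 (the author proposes): the publisher can get 300 next round, worth 0.82 × 300 = 246 now. The author offers 246 and keeps 300 − 246 = 54.
So by rejecting in round 1, the author gets 54 next round, worth 0.58 × 54 = 31.32 now.
Offer 50 ≥ 31.32, so the author accepts.

Accept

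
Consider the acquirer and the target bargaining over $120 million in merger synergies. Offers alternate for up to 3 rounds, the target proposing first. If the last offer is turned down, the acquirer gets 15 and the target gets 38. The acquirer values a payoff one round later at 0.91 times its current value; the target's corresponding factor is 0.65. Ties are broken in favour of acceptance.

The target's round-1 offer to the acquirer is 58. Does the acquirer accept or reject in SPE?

Accept

Round 3 (the target proposes): the acquirer gets 15 if talks fail, so the target offers 15 and keeps 105.
Round 2 (the acquirer proposes): the target can get 105 next round, worth 0.65 × 105 = 68.25 now; the acquirer offers that and keeps 51.75.
So by rejecting in round 1, the acquirer gets 51.75 next round, worth 0.91 × 51.75 = 47.0925 now.
Offer 58 ≥ 47.0925, so the acquirer accepts.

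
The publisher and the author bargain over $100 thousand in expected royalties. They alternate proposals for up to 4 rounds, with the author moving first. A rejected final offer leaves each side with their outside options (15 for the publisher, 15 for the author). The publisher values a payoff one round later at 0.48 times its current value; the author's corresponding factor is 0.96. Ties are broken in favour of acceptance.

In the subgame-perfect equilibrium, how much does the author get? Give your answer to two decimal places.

Round 4 (the publisher proposes): the author gets 15 if talks fail, so the publisher offers 15 and keeps 85.
Round 3 (the author proposes): the publisher can get 85 next round, worth 0.48 × 85 = 40.8 now. The author offers 40.8 and keeps 100 − 40.8 = 59.2.
Round 2 (the publisher proposes): the author can get 59.2 next round, worth 0.96 × 59.2 = 56.832 now, so the publisher offers 56.832, keeping 43.168.
Round 1 (the author proposes): the publisher can get 43.168 next round, worth 0.48 × 43.168 = 20.72064 now, so the author offers 20.72064, keeping 79.27936.

79.28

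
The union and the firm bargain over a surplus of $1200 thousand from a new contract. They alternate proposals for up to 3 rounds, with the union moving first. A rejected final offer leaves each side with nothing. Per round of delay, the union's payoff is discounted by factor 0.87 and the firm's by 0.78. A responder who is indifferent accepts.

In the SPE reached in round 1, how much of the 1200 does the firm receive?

121.68

Solve by backward induction from round 3.
Round 3 (the union proposes): the firm will accept anything ≥ 0, so the union offers 0 and keeps 1200.
Round 2 (the firm proposes): the union can get 1200 next round, worth 0.87 × 1200 = 1044 now; the firm offers that and keeps 156.
Round 1 (the union proposes): the firm can get 156 next round, worth 0.78 × 156 = 121.68 now; the union offers that and keeps 1078.32.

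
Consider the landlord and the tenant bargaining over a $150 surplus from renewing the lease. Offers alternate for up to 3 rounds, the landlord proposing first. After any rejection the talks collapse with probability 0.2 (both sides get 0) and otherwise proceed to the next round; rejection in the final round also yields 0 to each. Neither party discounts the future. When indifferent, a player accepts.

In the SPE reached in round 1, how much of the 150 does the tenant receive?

Round 3 (the landlord proposes): the tenant will accept anything ≥ 0, so the landlord offers 0 and keeps 150.
Round 2 (the tenant proposes): rejecting gives the landlord an expected 0.8 × 150 = 120; the tenant offers that and keeps 30.
Round 1 (the landlord proposes): rejecting gives the tenant an expected 0.8 × 30 = 24. The landlord offers 24 and keeps 150 − 24 = 126.

24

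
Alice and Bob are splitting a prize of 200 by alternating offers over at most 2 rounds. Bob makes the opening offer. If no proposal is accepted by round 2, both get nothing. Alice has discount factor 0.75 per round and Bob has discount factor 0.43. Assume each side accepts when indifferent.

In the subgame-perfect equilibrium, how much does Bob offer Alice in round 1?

Round 2 (Alice proposes): rejection yields 0 for Bob; Alice offers 0 and keeps 200.
Round 1 (Bob proposes): Alice can get 200 next round, worth 0.75 × 200 = 150 now; Bob offers that and keeps 50.

150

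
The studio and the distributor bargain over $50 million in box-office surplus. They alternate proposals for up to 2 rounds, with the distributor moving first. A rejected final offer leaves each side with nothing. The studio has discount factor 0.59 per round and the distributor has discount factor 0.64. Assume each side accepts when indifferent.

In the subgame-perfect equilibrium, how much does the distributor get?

Work backward from the last round.
Round 2 (the studio proposes): the distributor will accept anything ≥ 0, so the studio offers 0 and keeps 50.
Round 1 (the distributor proposes): the studio can get 50 next round, worth 0.59 × 50 = 29.5 now, so the distributor offers 29.5, keeping 20.5.

20.5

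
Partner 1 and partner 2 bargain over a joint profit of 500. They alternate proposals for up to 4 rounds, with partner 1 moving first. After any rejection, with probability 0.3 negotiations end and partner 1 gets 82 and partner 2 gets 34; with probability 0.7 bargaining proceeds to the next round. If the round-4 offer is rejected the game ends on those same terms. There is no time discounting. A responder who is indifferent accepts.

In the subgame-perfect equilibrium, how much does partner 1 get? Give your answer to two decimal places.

Round 4 (partner 2 proposes): partner 1 gets 82 if talks fail, so partner 2 offers 82 and keeps 418.
Round 3 (partner 1 proposes): rejecting gives partner 2 an expected 0.7 × 418 + 0.3 × 34 = 302.8, so partner 1 offers 302.8, keeping 197.2.
Round 2 (partner 2 proposes): rejecting gives partner 1 an expected 0.7 × 197.2 + 0.3 × 82 = 162.64, so partner 2 offers 162.64, keeping 337.36.
Round 1 (partner 1 proposes): rejecting gives partner 2 an expected 0.7 × 337.36 + 0.3 × 34 = 246.352, so partner 1 offers 246.352, keeping 253.648.

253.65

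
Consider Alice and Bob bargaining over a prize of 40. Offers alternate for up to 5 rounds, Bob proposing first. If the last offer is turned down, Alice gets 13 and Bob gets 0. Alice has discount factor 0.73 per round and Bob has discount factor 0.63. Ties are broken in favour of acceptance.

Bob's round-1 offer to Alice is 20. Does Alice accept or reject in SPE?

Accept

Round 5 (Bob proposes): Alice gets 13 if talks fail, so Bob offers 13 and keeps 27.
Round 4 (Alice proposes): Bob can get 27 next round, worth 0.63 × 27 = 17.01 now, so Alice offers 17.01, keeping 22.99.
Round 3 (Bob proposes): Alice can get 22.99 next round, worth 0.73 × 22.99 = 16.7827 now; Bob offers that and keeps 23.2173.
Round 2 (Alice proposes): Bob can get 23.2173 next round, worth 0.63 × 23.2173 = 14.626899 now. Alice offers 14.626899 and keeps 40 − 14.626899 = 25.373101.
So by rejecting in round 1, Alice gets 25.373101 next round, worth 0.73 × 25.373101 = 18.52236373 now.
Offer 20 ≥ 18.52236373, so Alice accepts.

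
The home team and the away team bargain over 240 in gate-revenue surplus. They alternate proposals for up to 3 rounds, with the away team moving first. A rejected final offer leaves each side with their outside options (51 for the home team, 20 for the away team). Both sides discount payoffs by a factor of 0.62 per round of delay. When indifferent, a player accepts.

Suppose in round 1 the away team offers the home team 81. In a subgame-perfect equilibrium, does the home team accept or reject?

Accept

Round 3 (the away team proposes): the home team gets 51 if talks fail, so the away team offers 51 and keeps 189.
Round 2 (the home team proposes): the away team can get 189 next round, worth 0.62 × 189 = 117.18 now, so the home team offers 117.18, keeping 122.82.
So by rejecting in round 1, the home team gets 122.82 next round, worth 0.62 × 122.82 = 76.1484 now.
Offer 81 ≥ 76.1484, so the home team accepts.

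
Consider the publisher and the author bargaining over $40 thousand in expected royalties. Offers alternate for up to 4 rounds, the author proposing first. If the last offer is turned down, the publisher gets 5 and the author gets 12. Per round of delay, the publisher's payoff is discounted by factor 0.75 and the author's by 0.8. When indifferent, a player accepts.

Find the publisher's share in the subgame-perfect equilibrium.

18.6

Round 4 (the publisher proposes): the author gets 12 if talks fail, so the publisher offers 12 and keeps 28.
Round 3 (the author proposes): the publisher can get 28 next round, worth 0.75 × 28 = 21 now; the author offers that and keeps 19.
Round 2 (the publisher proposes): the author can get 19 next round, worth 0.8 × 19 = 15.2 now; the publisher offers that and keeps 24.8.
Round 1 (the author proposes): the publisher can get 24.8 next round, worth 0.75 × 24.8 = 18.6 now; the author offers that and keeps 21.4.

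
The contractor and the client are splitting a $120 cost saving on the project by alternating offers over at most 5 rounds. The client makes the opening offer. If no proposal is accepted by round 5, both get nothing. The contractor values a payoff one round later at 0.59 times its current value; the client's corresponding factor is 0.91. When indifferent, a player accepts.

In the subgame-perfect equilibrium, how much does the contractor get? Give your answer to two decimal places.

Round 5 (the client proposes): rejection yields 0 for the contractor; the client offers 0 and keeps 120.
Round 4 (the contractor proposes): the client can get 120 next round, worth 0.91 × 120 = 109.2 now. The contractor offers 109.2 and keeps 120 − 109.2 = 10.8.
Round 3 (the client proposes): the contractor can get 10.8 next round, worth 0.59 × 10.8 = 6.372 now. The client offers 6.372 and keeps 120 − 6.372 = 113.628.
Round 2 (the contractor proposes): the client can get 113.628 next round, worth 0.91 × 113.628 = 103.40148 now; the contractor offers that and keeps 16.59852.
Round 1 (the client proposes): the contractor can get 16.59852 next round, worth 0.59 × 16.59852 = 9.7931268 now. The client offers 9.7931268 and keeps 120 − 9.7931268 = 110.2068732.

9.79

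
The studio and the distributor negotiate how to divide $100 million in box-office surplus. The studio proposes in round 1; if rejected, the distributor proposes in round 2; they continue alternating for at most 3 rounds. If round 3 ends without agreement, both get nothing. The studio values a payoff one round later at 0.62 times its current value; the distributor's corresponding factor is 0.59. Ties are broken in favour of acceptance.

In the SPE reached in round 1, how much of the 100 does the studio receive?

By backward induction:
Round 3 (the studio proposes): the distributor will accept anything ≥ 0, so the studio offers 0 and keeps 100.
Round 2 (the distributor proposes): the studio can get 100 next round, worth 0.62 × 100 = 62 now, so the distributor offers 62, keeping 38.
Round 1 (the studio proposes): the distributor can get 38 next round, worth 0.59 × 38 = 22.42 now. The studio offers 22.42 and keeps 100 − 22.42 = 77.58.

77.58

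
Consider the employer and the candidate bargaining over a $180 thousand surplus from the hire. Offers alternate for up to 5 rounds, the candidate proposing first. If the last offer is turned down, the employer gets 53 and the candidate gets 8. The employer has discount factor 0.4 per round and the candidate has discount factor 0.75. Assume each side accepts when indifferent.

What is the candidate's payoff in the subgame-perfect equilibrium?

Round 5 (the candidate proposes): the employer gets 53 if talks fail, so the candidate offers 53 and keeps 127.
Round 4 (the employer proposes): the candidate can get 127 next round, worth 0.75 × 127 = 95.25 now, so the employer offers 95.25, keeping 84.75.
Round 3 (the candidate proposes): the employer can get 84.75 next round, worth 0.4 × 84.75 = 33.9 now. The candidate offers 33.9 and keeps 180 − 33.9 = 146.1.
Round 2 (the employer proposes): the candidate can get 146.1 next round, worth 0.75 × 146.1 = 109.575 now; the employer offers that and keeps 70.425.
Round 1 (the candidate proposes): the employer can get 70.425 next round, worth 0.4 × 70.425 = 28.17 now, so the candidate offers 28.17, keeping 151.83.

151.83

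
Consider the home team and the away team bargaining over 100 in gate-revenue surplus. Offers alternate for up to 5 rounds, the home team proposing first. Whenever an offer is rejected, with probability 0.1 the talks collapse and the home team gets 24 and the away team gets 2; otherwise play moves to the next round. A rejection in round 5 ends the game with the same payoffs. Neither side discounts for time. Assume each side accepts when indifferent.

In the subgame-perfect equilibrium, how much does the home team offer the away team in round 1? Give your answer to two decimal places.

By backward induction:
Round 5 (the home team proposes): the away team gets 2 if talks fail, so the home team offers 2 and keeps 98.
Round 4 (the away team proposes): rejecting gives the home team an expected 0.9 × 98 + 0.1 × 24 = 90.6, so the away team offers 90.6, keeping 9.4.
Round 3 (the home team proposes): rejecting gives the away team an expected 0.9 × 9.4 + 0.1 × 2 = 8.66; the home team offers that and keeps 91.34.
Round 2 (the away team proposes): rejecting gives the home team an expected 0.9 × 91.34 + 0.1 × 24 = 84.606. The away team offers 84.606 and keeps 100 − 84.606 = 15.394.
Round 1 (the home team proposes): rejecting gives the away team an expected 0.9 × 15.394 + 0.1 × 2 = 14.0546. The home team offers 14.0546 and keeps 100 − 14.0546 = 85.9454.

14.05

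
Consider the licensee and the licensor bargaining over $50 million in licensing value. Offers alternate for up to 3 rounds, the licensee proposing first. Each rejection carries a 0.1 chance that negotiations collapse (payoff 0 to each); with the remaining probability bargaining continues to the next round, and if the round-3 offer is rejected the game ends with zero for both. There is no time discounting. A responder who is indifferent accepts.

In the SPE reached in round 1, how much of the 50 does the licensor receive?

Round 3 (the licensee proposes): the licensor will accept anything ≥ 0, so the licensee offers 0 and keeps 50.
Round 2 (the licensor proposes): rejecting gives the licensee an expected 0.9 × 50 = 45, so the licensor offers 45, keeping 5.
Round 1 (the licensee proposes): rejecting gives the licensor an expected 0.9 × 5 = 4.5, so the licensee offers 4.5, keeping 45.5.

4.5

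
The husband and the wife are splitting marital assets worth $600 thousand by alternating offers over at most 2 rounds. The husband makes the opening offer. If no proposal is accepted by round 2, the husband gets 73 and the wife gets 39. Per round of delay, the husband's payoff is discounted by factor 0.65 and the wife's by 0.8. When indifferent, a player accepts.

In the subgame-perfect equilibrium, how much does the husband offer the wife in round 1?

By backward induction:
Round 2 (the wife proposes): the husband gets 73 if talks fail, so the wife offers 73 and keeps 527.
Round 1 (the husband proposes): the wife can get 527 next round, worth 0.8 × 527 = 421.6 now; the husband offers that and keeps 178.4.

421.6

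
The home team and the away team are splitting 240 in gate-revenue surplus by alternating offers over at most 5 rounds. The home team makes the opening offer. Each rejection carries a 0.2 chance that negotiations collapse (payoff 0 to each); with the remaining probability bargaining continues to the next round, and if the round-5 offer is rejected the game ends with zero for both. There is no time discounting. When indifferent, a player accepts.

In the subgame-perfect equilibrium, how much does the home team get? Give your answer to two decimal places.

Round 5 (the home team proposes): the away team will accept anything ≥ 0, so the home team offers 0 and keeps 240.
Round 4 (the away team proposes): rejecting gives the home team an expected 0.8 × 240 = 192; the away team offers that and keeps 48.
Round 3 (the home team proposes): rejecting gives the away team an expected 0.8 × 48 = 38.4. The home team offers 38.4 and keeps 240 − 38.4 = 201.6.
Round 2 (the away team proposes): rejecting gives the home team an expected 0.8 × 201.6 = 161.28. The away team offers 161.28 and keeps 240 − 161.28 = 78.72.
Round 1 (the home team proposes): rejecting gives the away team an expected 0.8 × 78.72 = 62.976; the home team offers that and keeps 177.024.

177.02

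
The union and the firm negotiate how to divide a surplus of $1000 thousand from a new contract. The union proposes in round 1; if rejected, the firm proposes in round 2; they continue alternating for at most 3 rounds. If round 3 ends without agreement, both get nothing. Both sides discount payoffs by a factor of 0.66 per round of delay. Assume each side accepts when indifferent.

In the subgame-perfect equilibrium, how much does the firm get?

Round 3 (the union proposes): rejection yields 0 for the firm; the union offers 0 and keeps 1000.
Round 2 (the firm proposes): the union can get 1000 next round, worth 0.66 × 1000 = 660 now. The firm offers 660 and keeps 1000 − 660 = 340.
Round 1 (the union proposes): the firm can get 340 next round, worth 0.66 × 340 = 224.4 now, so the union offers 224.4, keeping 775.6.

224.4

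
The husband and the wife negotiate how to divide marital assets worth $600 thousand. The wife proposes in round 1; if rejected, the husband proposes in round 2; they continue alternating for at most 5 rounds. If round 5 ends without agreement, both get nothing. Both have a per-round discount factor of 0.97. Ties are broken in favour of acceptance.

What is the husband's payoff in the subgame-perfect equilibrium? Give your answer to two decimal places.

Round 5 (the wife proposes): rejection yields 0 for the husband; the wife offers 0 and keeps 600.
Round 4 (the husband proposes): the wife can get 600 next round, worth 0.97 × 600 = 582 now; the husband offers that and keeps 18.
Round 3 (the wife proposes): the husband can get 18 next round, worth 0.97 × 18 = 17.46 now; the wife offers that and keeps 582.54.
Round 2 (the husband proposes): the wife can get 582.54 next round, worth 0.97 × 582.54 = 565.0638 now, so the husband offers 565.0638, keeping 34.9362.
Round 1 (the wife proposes): the husband can get 34.9362 next round, worth 0.97 × 34.9362 = 33.888114 now, so the wife offers 33.888114, keeping 566.111886.

33.89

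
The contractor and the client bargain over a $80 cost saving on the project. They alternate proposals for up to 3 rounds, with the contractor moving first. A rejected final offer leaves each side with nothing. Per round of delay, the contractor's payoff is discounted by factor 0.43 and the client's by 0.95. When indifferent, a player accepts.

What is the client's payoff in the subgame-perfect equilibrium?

43.32

Round 3 (the contractor proposes): rejection yields 0 for the client; the contractor offers 0 and keeps 80.
Round 2 (the client proposes): the contractor can get 80 next round, worth 0.43 × 80 = 34.4 now; the client offers that and keeps 45.6.
Round 1 (the contractor proposes): the client can get 45.6 next round, worth 0.95 × 45.6 = 43.32 now. The contractor offers 43.32 and keeps 80 − 43.32 = 36.68.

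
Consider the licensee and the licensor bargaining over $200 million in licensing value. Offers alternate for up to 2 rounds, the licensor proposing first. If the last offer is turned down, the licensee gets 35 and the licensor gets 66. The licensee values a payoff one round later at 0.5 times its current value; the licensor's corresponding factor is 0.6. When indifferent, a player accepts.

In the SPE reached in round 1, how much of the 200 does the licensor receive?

133

Round 2 (the licensee proposes): the licensor gets 66 if talks fail, so the licensee offers 66 and keeps 134.
Round 1 (the licensor proposes): the licensee can get 134 next round, worth 0.5 × 134 = 67 now. The licensor offers 67 and keeps 200 − 67 = 133.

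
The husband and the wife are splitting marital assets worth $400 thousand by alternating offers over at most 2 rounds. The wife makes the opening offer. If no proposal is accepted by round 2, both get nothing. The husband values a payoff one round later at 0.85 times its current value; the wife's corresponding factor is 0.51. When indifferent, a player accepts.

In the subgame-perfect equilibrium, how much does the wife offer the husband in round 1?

Round 2 (the husband proposes): the wife will accept anything ≥ 0, so the husband offers 0 and keeps 400.
Round 1 (the wife proposes): the husband can get 400 next round, worth 0.85 × 400 = 340 now. The wife offers 340 and keeps 400 − 340 = 60.

340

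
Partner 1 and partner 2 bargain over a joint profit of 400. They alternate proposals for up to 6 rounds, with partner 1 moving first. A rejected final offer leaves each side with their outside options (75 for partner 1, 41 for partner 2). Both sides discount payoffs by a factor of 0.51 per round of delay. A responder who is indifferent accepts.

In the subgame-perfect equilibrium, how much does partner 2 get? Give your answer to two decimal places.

137.17

Round 6 (partner 2 proposes): partner 1 gets 75 if talks fail, so partner 2 offers 75 and keeps 325.
Round 5 (partner 1 proposes): partner 2 can get 325 next round, worth 0.51 × 325 = 165.75 now. Partner 1 offers 165.75 and keeps 400 − 165.75 = 234.25.
Round 4 (partner 2 proposes): partner 1 can get 234.25 next round, worth 0.51 × 234.25 = 119.4675 now, so partner 2 offers 119.4675, keeping 280.5325.
Round 3 (partner 1 proposes): partner 2 can get 280.5325 next round, worth 0.51 × 280.5325 = 143.071575 now. Partner 1 offers 143.071575 and keeps 400 − 143.071575 = 256.928425.
Round 2 (partner 2 proposes): partner 1 can get 256.928425 next round, worth 0.51 × 256.928425 = 131.03349675 now. Partner 2 offers 131.03349675 and keeps 400 − 131.03349675 = 268.96650325.
Round 1 (partner 1 proposes): partner 2 can get 268.96650325 next round, worth 0.51 × 268.96650325 = 137.1729166575 now. Partner 1 offers 137.1729166575 and keeps 400 − 137.1729166575 = 262.8270833425.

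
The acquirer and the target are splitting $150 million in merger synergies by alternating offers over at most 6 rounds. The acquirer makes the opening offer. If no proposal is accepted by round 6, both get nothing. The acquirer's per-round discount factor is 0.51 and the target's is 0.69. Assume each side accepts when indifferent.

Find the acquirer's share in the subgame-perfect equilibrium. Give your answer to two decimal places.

68.62

Round 6 (the target proposes): rejection yields 0 for the acquirer; the target offers 0 and keeps 150.
Round 5 (the acquirer proposes): the target can get 150 next round, worth 0.69 × 150 = 103.5 now, so the acquirer offers 103.5, keeping 46.5.
Round 4 (the target proposes): the acquirer can get 46.5 next round, worth 0.51 × 46.5 = 23.715 now. The target offers 23.715 and keeps 150 − 23.715 = 126.285.
Round 3 (the acquirer proposes): the target can get 126.285 next round, worth 0.69 × 126.285 = 87.13665 now. The acquirer offers 87.13665 and keeps 150 − 87.13665 = 62.86335.
Round 2 (the target proposes): the acquirer can get 62.86335 next round, worth 0.51 × 62.86335 = 32.0603085 now, so the target offers 32.0603085, keeping 117.9396915.
Round 1 (the acquirer proposes): the target can get 117.9396915 next round, worth 0.69 × 117.9396915 = 81.378387135 now, so the acquirer offers 81.378387135, keeping 68.621612865.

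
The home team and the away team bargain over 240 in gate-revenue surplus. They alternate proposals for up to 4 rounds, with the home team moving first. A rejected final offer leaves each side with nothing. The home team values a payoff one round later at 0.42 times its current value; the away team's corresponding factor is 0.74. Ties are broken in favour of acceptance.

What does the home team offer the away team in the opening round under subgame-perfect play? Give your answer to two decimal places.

158.21

Round 4 (the away team proposes): rejection yields 0 for the home team; the away team offers 0 and keeps 240.
Round 3 (the home team proposes): the away team can get 240 next round, worth 0.74 × 240 = 177.6 now. The home team offers 177.6 and keeps 240 − 177.6 = 62.4.
Round 2 (the away team proposes): the home team can get 62.4 next round, worth 0.42 × 62.4 = 26.208 now; the away team offers that and keeps 213.792.
Round 1 (the home team proposes): the away team can get 213.792 next round, worth 0.74 × 213.792 = 158.20608 now, so the home team offers 158.20608, keeping 81.79392.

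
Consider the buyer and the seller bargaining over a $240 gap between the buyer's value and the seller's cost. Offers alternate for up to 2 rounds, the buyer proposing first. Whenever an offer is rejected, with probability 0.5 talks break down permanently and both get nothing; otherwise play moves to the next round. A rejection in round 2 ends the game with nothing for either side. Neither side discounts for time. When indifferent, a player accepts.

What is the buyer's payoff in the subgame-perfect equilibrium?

120

By backward induction:
Round 2 (the seller proposes): rejection yields 0 for the buyer; the seller offers 0 and keeps 240.
Round 1 (the buyer proposes): rejecting gives the seller an expected 0.5 × 240 = 120. The buyer offers 120 and keeps 240 − 120 = 120.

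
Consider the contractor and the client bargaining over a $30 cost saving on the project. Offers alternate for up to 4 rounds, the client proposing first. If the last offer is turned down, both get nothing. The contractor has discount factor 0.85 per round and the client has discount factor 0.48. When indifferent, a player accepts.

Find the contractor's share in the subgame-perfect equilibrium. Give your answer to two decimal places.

23.66

Round 4 (the contractor proposes): rejection yields 0 for the client; the contractor offers 0 and keeps 30.
Round 3 (the client proposes): the contractor can get 30 next round, worth 0.85 × 30 = 25.5 now. The client offers 25.5 and keeps 30 − 25.5 = 4.5.
Round 2 (the contractor proposes): the client can get 4.5 next round, worth 0.48 × 4.5 = 2.16 now; the contractor offers that and keeps 27.84.
Round 1 (the client proposes): the contractor can get 27.84 next round, worth 0.85 × 27.84 = 23.664 now. The client offers 23.664 and keeps 30 − 23.664 = 6.336.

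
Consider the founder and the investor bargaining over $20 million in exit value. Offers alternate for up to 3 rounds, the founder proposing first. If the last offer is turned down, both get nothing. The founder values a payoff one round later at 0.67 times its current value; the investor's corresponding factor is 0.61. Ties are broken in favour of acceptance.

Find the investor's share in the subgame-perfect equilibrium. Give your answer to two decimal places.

By backward induction:
Round 3 (the founder proposes): the investor will accept anything ≥ 0, so the founder offers 0 and keeps 20.
Round 2 (the investor proposes): the founder can get 20 next round, worth 0.67 × 20 = 13.4 now, so the investor offers 13.4, keeping 6.6.
Round 1 (the founder proposes): the investor can get 6.6 next round, worth 0.61 × 6.6 = 4.026 now. The founder offers 4.026 and keeps 20 − 4.026 = 15.974.

4.03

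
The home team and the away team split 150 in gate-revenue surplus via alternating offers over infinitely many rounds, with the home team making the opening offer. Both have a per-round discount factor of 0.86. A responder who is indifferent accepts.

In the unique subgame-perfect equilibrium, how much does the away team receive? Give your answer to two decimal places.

69.35

Let x be the home team's share when the home team proposes and y be the away team's share when the away team proposes.
The away team accepts iff offered ≥ 0.86·y, so x = 150 − 0.86y. Symmetrically y = 150 − 0.86x.
Substituting: x = 150 − 0.86(150 − 0.86x), giving x(1 − 0.86·0.86) = 150(1 − 0.86).
So x = 150 × 0.14 / 0.2604 ≈ 80.6452, and the away team receives 150 − x ≈ 69.3548.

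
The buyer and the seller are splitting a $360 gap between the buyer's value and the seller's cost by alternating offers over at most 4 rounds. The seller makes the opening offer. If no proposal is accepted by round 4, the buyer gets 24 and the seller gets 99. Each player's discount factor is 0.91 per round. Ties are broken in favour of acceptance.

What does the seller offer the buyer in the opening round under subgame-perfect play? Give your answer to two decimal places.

226.17

Round 4 (the buyer proposes): the seller gets 99 if talks fail, so the buyer offers 99 and keeps 261.
Round 3 (the seller proposes): the buyer can get 261 next round, worth 0.91 × 261 = 237.51 now. The seller offers 237.51 and keeps 360 − 237.51 = 122.49.
Round 2 (the buyer proposes): the seller can get 122.49 next round, worth 0.91 × 122.49 = 111.4659 now; the buyer offers that and keeps 248.5341.
Round 1 (the seller proposes): the buyer can get 248.5341 next round, worth 0.91 × 248.5341 = 226.166031 now. The seller offers 226.166031 and keeps 360 − 226.166031 = 133.833969.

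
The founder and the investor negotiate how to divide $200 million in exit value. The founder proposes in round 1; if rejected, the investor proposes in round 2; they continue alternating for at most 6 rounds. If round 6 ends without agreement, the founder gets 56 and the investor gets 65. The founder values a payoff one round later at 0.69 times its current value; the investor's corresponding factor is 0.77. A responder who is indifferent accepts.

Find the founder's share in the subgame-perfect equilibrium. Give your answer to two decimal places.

95.60

Round 6 (the investor proposes): the founder gets 56 if talks fail, so the investor offers 56 and keeps 144.
Round 5 (the founder proposes): the investor can get 144 next round, worth 0.77 × 144 = 110.88 now; the founder offers that and keeps 89.12.
Round 4 (the investor proposes): the founder can get 89.12 next round, worth 0.69 × 89.12 = 61.4928 now, so the investor offers 61.4928, keeping 138.5072.
Round 3 (the founder proposes): the investor can get 138.5072 next round, worth 0.77 × 138.5072 = 106.650544 now; the founder offers that and keeps 93.349456.
Round 2 (the investor proposes): the founder can get 93.349456 next round, worth 0.69 × 93.349456 = 64.41112464 now. The investor offers 64.41112464 and keeps 200 − 64.41112464 = 135.58887536.
Round 1 (the founder proposes): the investor can get 135.58887536 next round, worth 0.77 × 135.58887536 = 104.4034340272 now. The founder offers 104.4034340272 and keeps 200 − 104.4034340272 = 95.5965659728.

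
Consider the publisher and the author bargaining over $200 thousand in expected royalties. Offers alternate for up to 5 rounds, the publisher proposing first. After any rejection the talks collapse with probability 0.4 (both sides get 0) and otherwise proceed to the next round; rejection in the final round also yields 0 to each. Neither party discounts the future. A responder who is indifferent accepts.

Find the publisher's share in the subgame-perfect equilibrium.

Round 5 (the publisher proposes): the author will accept anything ≥ 0, so the publisher offers 0 and keeps 200.
Round 4 (the author proposes): rejecting gives the publisher an expected 0.6 × 200 = 120, so the author offers 120, keeping 80.
Round 3 (the publisher proposes): rejecting gives the author an expected 0.6 × 80 = 48. The publisher offers 48 and keeps 200 − 48 = 152.
Round 2 (the author proposes): rejecting gives the publisher an expected 0.6 × 152 = 91.2; the author offers that and keeps 108.8.
Round 1 (the publisher proposes): rejecting gives the author an expected 0.6 × 108.8 = 65.28, so the publisher offers 65.28, keeping 134.72.

134.72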